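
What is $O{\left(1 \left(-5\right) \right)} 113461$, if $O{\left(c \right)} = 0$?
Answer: $0$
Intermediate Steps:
$O{\left(1 \left(-5\right) \right)} 113461 = 0 \cdot 113461 = 0$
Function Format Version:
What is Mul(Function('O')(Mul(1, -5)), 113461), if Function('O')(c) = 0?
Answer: 0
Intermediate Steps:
Mul(Function('O')(Mul(1, -5)), 113461) = Mul(0, 113461) = 0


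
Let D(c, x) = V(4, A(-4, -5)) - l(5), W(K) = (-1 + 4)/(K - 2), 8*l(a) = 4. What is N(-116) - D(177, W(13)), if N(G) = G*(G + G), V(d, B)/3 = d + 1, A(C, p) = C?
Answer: 53795/2 ≈ 26898.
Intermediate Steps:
l(a) = ½ (l(a) = (⅛)*4 = ½)
V(d, B) = 3 + 3*d (V(d, B) = 3*(d + 1) = 3*(1 + d) = 3 + 3*d)
W(K) = 3/(-2 + K)
D(c, x) = 29/2 (D(c, x) = (3 + 3*4) - 1*½ = (3 + 12) - ½ = 15 - ½ = 29/2)
N(G) = 2*G² (N(G) = G*(2*G) = 2*G²)
N(-116) - D(177, W(13)) = 2*(-116)² - 1*29/2 = 2*13456 - 29/2 = 26912 - 29/2 = 53795/2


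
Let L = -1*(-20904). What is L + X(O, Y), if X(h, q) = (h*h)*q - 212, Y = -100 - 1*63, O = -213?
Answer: -7374455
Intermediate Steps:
Y = -163 (Y = -100 - 63 = -163)
L = 20904
X(h, q) = -212 + q*h² (X(h, q) = h²*q - 212 = q*h² - 212 = -212 + q*h²)
L + X(O, Y) = 20904 + (-212 - 163*(-213)²) = 20904 + (-212 - 163*45369) = 20904 + (-212 - 7395147) = 20904 - 7395359 = -7374455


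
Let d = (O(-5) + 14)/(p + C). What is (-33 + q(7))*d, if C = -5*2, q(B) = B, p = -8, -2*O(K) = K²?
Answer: 13/6 ≈ 2.1667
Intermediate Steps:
O(K) = -K²/2
C = -10
d = -1/12 (d = (-½*(-5)² + 14)/(-8 - 10) = (-½*25 + 14)/(-18) = (-25/2 + 14)*(-1/18) = (3/2)*(-1/18) = -1/12 ≈ -0.083333)
(-33 + q(7))*d = (-33 + 7)*(-1/12) = -26*(-1/12) = 13/6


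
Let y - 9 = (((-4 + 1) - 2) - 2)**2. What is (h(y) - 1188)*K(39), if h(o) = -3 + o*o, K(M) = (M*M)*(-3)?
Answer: -9915399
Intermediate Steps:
K(M) = -3*M**2 (K(M) = M**2*(-3) = -3*M**2)
y = 58 (y = 9 + (((-4 + 1) - 2) - 2)**2 = 9 + ((-3 - 2) - 2)**2 = 9 + (-5 - 2)**2 = 9 + (-7)**2 = 9 + 49 = 58)
h(o) = -3 + o**2
(h(y) - 1188)*K(39) = ((-3 + 58**2) - 1188)*(-3*39**2) = ((-3 + 3364) - 1188)*(-3*1521) = (3361 - 1188)*(-4563) = 2173*(-4563) = -9915399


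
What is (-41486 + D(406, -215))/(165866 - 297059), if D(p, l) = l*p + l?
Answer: 42997/43731 ≈ 0.98322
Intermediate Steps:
D(p, l) = l + l*p
(-41486 + D(406, -215))/(165866 - 297059) = (-41486 - 215*(1 + 406))/(165866 - 297059) = (-41486 - 215*407)/(-131193) = (-41486 - 87505)*(-1/131193) = -128991*(-1/131193) = 42997/43731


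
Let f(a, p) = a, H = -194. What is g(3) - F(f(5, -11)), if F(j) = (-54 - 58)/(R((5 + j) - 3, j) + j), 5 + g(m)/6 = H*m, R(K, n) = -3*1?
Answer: -3466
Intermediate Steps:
R(K, n) = -3
g(m) = -30 - 1164*m (g(m) = -30 + 6*(-194*m) = -30 - 1164*m)
F(j) = -112/(-3 + j) (F(j) = (-54 - 58)/(-3 + j) = -112/(-3 + j))
g(3) - F(f(5, -11)) = (-30 - 1164*3) - (-112)/(-3 + 5) = (-30 - 3492) - (-112)/2 = -3522 - (-112)/2 = -3522 - 1*(-56) = -3522 + 56 = -3466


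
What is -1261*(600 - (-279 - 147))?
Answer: -1293786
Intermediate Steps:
-1261*(600 - (-279 - 147)) = -1261*(600 - 1*(-426)) = -1261*(600 + 426) = -1261*1026 = -1293786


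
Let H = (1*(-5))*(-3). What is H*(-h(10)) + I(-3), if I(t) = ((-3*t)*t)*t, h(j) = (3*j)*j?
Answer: -4419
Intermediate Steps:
H = 15 (H = -5*(-3) = 15)
h(j) = 3*j²
I(t) = -3*t³ (I(t) = (-3*t²)*t = -3*t³)
H*(-h(10)) + I(-3) = 15*(-3*10²) - 3*(-3)³ = 15*(-3*100) - 3*(-27) = 15*(-1*300) + 81 = 15*(-300) + 81 = -4500 + 81 = -4419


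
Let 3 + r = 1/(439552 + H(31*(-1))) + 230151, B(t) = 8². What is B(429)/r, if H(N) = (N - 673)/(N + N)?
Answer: 872093696/3136103436703 ≈ 0.00027808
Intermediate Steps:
B(t) = 64
H(N) = (-673 + N)/(2*N) (H(N) = (-673 + N)/((2*N)) = (-673 + N)*(1/(2*N)) = (-673 + N)/(2*N))
r = 3136103436703/13626464 (r = -3 + (1/(439552 + (-673 + 31*(-1))/(2*((31*(-1))))) + 230151) = -3 + (1/(439552 + (½)*(-673 - 31)/(-31)) + 230151) = -3 + (1/(439552 + (½)*(-1/31)*(-704)) + 230151) = -3 + (1/(439552 + 352/31) + 230151) = -3 + (1/(13626464/31) + 230151) = -3 + (31/13626464 + 230151) = -3 + 3136144316095/13626464 = 3136103436703/13626464 ≈ 2.3015e+5)
B(429)/r = 64/(3136103436703/13626464) = 64*(13626464/3136103436703) = 872093696/3136103436703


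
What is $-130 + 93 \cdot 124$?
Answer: $11402$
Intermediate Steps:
$-130 + 93 \cdot 124 = -130 + 11532 = 11402$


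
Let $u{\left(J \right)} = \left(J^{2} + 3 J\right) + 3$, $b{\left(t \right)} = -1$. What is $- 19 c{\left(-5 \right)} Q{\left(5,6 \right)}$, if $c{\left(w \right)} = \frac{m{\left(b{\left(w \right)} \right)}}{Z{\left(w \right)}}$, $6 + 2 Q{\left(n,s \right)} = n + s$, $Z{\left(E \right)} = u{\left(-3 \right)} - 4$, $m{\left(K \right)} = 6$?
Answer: $285$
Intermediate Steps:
$u{\left(J \right)} = 3 + J^{2} + 3 J$
$Z{\left(E \right)} = -1$ ($Z{\left(E \right)} = \left(3 + \left(-3\right)^{2} + 3 \left(-3\right)\right) - 4 = \left(3 + 9 - 9\right) - 4 = 3 - 4 = -1$)
$Q{\left(n,s \right)} = -3 + \frac{n}{2} + \frac{s}{2}$ ($Q{\left(n,s \right)} = -3 + \frac{n + s}{2} = -3 + \left(\frac{n}{2} + \frac{s}{2}\right) = -3 + \frac{n}{2} + \frac{s}{2}$)
$c{\left(w \right)} = -6$ ($c{\left(w \right)} = \frac{6}{-1} = 6 \left(-1\right) = -6$)
$- 19 c{\left(-5 \right)} Q{\left(5,6 \right)} = \left(-19\right) \left(-6\right) \left(-3 + \frac{1}{2} \cdot 5 + \frac{1}{2} \cdot 6\right) = 114 \left(-3 + \frac{5}{2} + 3\right) = 114 \cdot \frac{5}{2} = 285$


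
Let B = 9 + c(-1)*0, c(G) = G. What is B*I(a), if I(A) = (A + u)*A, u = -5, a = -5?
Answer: 450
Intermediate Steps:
I(A) = A*(-5 + A) (I(A) = (A - 5)*A = (-5 + A)*A = A*(-5 + A))
B = 9 (B = 9 - 1*0 = 9 + 0 = 9)
B*I(a) = 9*(-5*(-5 - 5)) = 9*(-5*(-10)) = 9*50 = 450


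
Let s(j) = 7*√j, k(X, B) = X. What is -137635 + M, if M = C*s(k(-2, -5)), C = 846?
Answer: -137635 + 5922*I*√2 ≈ -1.3764e+5 + 8375.0*I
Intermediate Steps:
M = 5922*I*√2 (M = 846*(7*√(-2)) = 846*(7*(I*√2)) = 846*(7*I*√2) = 5922*I*√2 ≈ 8375.0*I)
-137635 + M = -137635 + 5922*I*√2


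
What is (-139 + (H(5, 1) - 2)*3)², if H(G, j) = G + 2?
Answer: 15376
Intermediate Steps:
H(G, j) = 2 + G
(-139 + (H(5, 1) - 2)*3)² = (-139 + ((2 + 5) - 2)*3)² = (-139 + (7 - 2)*3)² = (-139 + 5*3)² = (-139 + 15)² = (-124)² = 15376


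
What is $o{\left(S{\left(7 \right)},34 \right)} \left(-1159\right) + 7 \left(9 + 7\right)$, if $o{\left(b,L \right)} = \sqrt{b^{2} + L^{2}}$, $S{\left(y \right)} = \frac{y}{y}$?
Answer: $112 - 1159 \sqrt{1157} \approx -39311.0$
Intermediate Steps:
$S{\left(y \right)} = 1$
$o{\left(b,L \right)} = \sqrt{L^{2} + b^{2}}$
$o{\left(S{\left(7 \right)},34 \right)} \left(-1159\right) + 7 \left(9 + 7\right) = \sqrt{34^{2} + 1^{2}} \left(-1159\right) + 7 \left(9 + 7\right) = \sqrt{1156 + 1} \left(-1159\right) + 7 \cdot 16 = \sqrt{1157} \left(-1159\right) + 112 = - 1159 \sqrt{1157} + 112 = 112 - 1159 \sqrt{1157}$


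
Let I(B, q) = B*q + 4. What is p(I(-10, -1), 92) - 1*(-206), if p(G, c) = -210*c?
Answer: -19114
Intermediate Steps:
I(B, q) = 4 + B*q
p(I(-10, -1), 92) - 1*(-206) = -210*92 - 1*(-206) = -19320 + 206 = -19114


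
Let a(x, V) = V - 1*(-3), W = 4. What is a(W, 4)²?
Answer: 49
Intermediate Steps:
a(x, V) = 3 + V (a(x, V) = V + 3 = 3 + V)
a(W, 4)² = (3 + 4)² = 7² = 49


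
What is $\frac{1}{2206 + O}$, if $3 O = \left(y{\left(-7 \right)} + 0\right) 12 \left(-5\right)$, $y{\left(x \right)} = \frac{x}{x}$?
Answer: $\frac{1}{2186} \approx 0.00045746$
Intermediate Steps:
$y{\left(x \right)} = 1$
$O = -20$ ($O = \frac{\left(1 + 0\right) 12 \left(-5\right)}{3} = \frac{1 \left(-60\right)}{3} = \frac{1}{3} \left(-60\right) = -20$)
$\frac{1}{2206 + O} = \frac{1}{2206 - 20} = \frac{1}{2186}$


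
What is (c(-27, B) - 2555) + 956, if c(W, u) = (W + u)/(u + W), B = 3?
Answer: -1598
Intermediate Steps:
c(W, u) = 1 (c(W, u) = (W + u)/(W + u) = 1)
(c(-27, B) - 2555) + 956 = (1 - 2555) + 956 = -2554 + 956 = -1598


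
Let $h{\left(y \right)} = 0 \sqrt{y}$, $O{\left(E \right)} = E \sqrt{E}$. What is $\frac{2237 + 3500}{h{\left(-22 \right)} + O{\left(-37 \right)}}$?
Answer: $\frac{5737 i \sqrt{37}}{1369} \approx 25.491 i$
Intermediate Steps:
$O{\left(E \right)} = E^{\frac{3}{2}}$
$h{\left(y \right)} = 0$
$\frac{2237 + 3500}{h{\left(-22 \right)} + O{\left(-37 \right)}} = \frac{2237 + 3500}{0 + \left(-37\right)^{\frac{3}{2}}} = \frac{5737}{0 - 37 i \sqrt{37}} = \frac{5737}{\left(-37\right) i \sqrt{37}} = 5737 \frac{i \sqrt{37}}{1369} = \frac{5737 i \sqrt{37}}{1369}$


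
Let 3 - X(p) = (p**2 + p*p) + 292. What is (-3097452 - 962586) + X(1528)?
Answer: -8729895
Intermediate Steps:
X(p) = -289 - 2*p**2 (X(p) = 3 - ((p**2 + p*p) + 292) = 3 - ((p**2 + p**2) + 292) = 3 - (2*p**2 + 292) = 3 - (292 + 2*p**2) = 3 + (-292 - 2*p**2) = -289 - 2*p**2)
(-3097452 - 962586) + X(1528) = (-3097452 - 962586) + (-289 - 2*1528**2) = -4060038 + (-289 - 2*2334784) = -4060038 + (-289 - 4669568) = -4060038 - 4669857 = -8729895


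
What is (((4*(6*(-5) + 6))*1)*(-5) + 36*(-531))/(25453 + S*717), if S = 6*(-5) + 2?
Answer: -18636/5377 ≈ -3.4659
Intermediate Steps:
S = -28 (S = -30 + 2 = -28)
(((4*(6*(-5) + 6))*1)*(-5) + 36*(-531))/(25453 + S*717) = (((4*(6*(-5) + 6))*1)*(-5) + 36*(-531))/(25453 - 28*717) = (((4*(-30 + 6))*1)*(-5) - 19116)/(25453 - 20076) = (((4*(-24))*1)*(-5) - 19116)/5377 = (-96*1*(-5) - 19116)*(1/5377) = (-96*(-5) - 19116)*(1/5377) = (480 - 19116)*(1/5377) = -18636*1/5377 = -18636/5377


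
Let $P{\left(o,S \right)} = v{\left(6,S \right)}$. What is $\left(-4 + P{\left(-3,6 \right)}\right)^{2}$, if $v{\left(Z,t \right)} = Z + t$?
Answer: $64$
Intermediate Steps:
$P{\left(o,S \right)} = 6 + S$
$\left(-4 + P{\left(-3,6 \right)}\right)^{2} = \left(-4 + \left(6 + 6\right)\right)^{2} = \left(-4 + 12\right)^{2} = 8^{2} = 64$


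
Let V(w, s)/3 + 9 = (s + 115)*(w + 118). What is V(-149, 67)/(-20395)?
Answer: 16953/20395 ≈ 0.83123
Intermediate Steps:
V(w, s) = -27 + 3*(115 + s)*(118 + w) (V(w, s) = -27 + 3*((s + 115)*(w + 118)) = -27 + 3*((115 + s)*(118 + w)) = -27 + 3*(115 + s)*(118 + w))
V(-149, 67)/(-20395) = (40683 + 345*(-149) + 354*67 + 3*67*(-149))/(-20395) = (40683 - 51405 + 23718 - 29949)*(-1/20395) = -16953*(-1/20395) = 16953/20395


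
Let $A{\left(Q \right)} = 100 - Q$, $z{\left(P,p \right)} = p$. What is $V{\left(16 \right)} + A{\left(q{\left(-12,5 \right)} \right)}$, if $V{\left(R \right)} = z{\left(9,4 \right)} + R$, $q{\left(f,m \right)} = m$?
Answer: $115$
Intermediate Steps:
$V{\left(R \right)} = 4 + R$
$V{\left(16 \right)} + A{\left(q{\left(-12,5 \right)} \right)} = \left(4 + 16\right) + \left(100 - 5\right) = 20 + \left(100 - 5\right) = 20 + 95 = 115$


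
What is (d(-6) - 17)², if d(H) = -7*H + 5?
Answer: 900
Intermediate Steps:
d(H) = 5 - 7*H
(d(-6) - 17)² = ((5 - 7*(-6)) - 17)² = ((5 + 42) - 17)² = (47 - 17)² = 30² = 900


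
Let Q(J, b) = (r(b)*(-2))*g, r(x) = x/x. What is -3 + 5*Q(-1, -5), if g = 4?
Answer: -43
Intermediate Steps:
r(x) = 1
Q(J, b) = -8 (Q(J, b) = (1*(-2))*4 = -2*4 = -8)
-3 + 5*Q(-1, -5) = -3 + 5*(-8) = -3 - 40 = -43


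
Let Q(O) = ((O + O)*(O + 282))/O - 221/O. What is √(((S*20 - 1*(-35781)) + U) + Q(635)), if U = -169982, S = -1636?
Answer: I*√66567345910/635 ≈ 406.31*I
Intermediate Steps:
Q(O) = 564 - 221/O + 2*O (Q(O) = ((2*O)*(282 + O))/O - 221/O = (2*O*(282 + O))/O - 221/O = (564 + 2*O) - 221/O = 564 - 221/O + 2*O)
√(((S*20 - 1*(-35781)) + U) + Q(635)) = √(((-1636*20 - 1*(-35781)) - 169982) + (564 - 221/635 + 2*635)) = √(((-32720 + 35781) - 169982) + (564 - 221*1/635 + 1270)) = √((3061 - 169982) + (564 - 221/635 + 1270)) = √(-166921 + 1164369/635) = √(-104830466/635) = I*√66567345910/635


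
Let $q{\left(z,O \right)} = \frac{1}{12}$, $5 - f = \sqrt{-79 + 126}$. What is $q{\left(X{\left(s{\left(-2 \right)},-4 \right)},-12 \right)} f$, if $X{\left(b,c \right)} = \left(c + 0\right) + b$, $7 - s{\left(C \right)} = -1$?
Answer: $\frac{5}{12} - \frac{\sqrt{47}}{12} \approx -0.15464$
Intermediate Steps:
$s{\left(C \right)} = 8$ ($s{\left(C \right)} = 7 - -1 = 7 + 1 = 8$)
$X{\left(b,c \right)} = b + c$ ($X{\left(b,c \right)} = c + b = b + c$)
$f = 5 - \sqrt{47}$ ($f = 5 - \sqrt{-79 + 126} = 5 - \sqrt{47} \approx -1.8557$)
$q{\left(z,O \right)} = \frac{1}{12}$
$q{\left(X{\left(s{\left(-2 \right)},-4 \right)},-12 \right)} f = \frac{5 - \sqrt{47}}{12} = \frac{5}{12} - \frac{\sqrt{47}}{12}$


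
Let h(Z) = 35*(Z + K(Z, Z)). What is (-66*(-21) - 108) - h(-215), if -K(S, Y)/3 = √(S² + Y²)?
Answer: 8803 + 22575*√2 ≈ 40729.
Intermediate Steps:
K(S, Y) = -3*√(S² + Y²)
h(Z) = 35*Z - 105*√2*√(Z²) (h(Z) = 35*(Z - 3*√(Z² + Z²)) = 35*(Z - 3*√2*√(Z²)) = 35*Z - 105*√2*√(Z²))
(-66*(-21) - 108) - h(-215) = (-66*(-21) - 108) - (35*(-215) - 105*√2*√((-215)²)) = (1386 - 108) - (-7525 - 105*√2*√46225) = 1278 - (-7525 - 105*√2*215) = 1278 - (-7525 - 22575*√2) = 1278 + (7525 + 22575*√2) = 8803 + 22575*√2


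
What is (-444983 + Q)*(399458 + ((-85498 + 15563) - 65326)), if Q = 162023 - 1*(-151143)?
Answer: -34825655949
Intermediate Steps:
Q = 313166 (Q = 162023 + 151143 = 313166)
(-444983 + Q)*(399458 + ((-85498 + 15563) - 65326)) = (-444983 + 313166)*(399458 + ((-85498 + 15563) - 65326)) = -131817*(399458 + (-69935 - 65326)) = -131817*(399458 - 135261) = -131817*264197 = -34825655949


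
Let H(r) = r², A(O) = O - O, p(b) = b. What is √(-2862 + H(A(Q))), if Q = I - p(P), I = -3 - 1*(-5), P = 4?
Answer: 3*I*√318 ≈ 53.498*I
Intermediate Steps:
I = 2 (I = -3 + 5 = 2)
Q = -2 (Q = 2 - 1*4 = 2 - 4 = -2)
A(O) = 0
√(-2862 + H(A(Q))) = √(-2862 + 0²) = √(-2862 + 0) = √(-2862) = 3*I*√318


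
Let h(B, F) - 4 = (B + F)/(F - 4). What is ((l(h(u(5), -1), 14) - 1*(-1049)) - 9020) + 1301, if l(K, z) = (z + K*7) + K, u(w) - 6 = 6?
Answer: -33208/5 ≈ -6641.6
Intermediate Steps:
u(w) = 12 (u(w) = 6 + 6 = 12)
h(B, F) = 4 + (B + F)/(-4 + F) (h(B, F) = 4 + (B + F)/(F - 4) = 4 + (B + F)/(-4 + F))
l(K, z) = z + 8*K (l(K, z) = (z + 7*K) + K = z + 8*K)
((l(h(u(5), -1), 14) - 1*(-1049)) - 9020) + 1301 = (((14 + 8*((-16 + 12 + 5*(-1))/(-4 - 1))) - 1*(-1049)) - 9020) + 1301 = (((14 + 8*((-16 + 12 - 5)/(-5))) + 1049) - 9020) + 1301 = (((14 + 8*(-1/5*(-9))) + 1049) - 9020) + 1301 = (((14 + 8*(9/5)) + 1049) - 9020) + 1301 = (((14 + 72/5) + 1049) - 9020) + 1301 = ((142/5 + 1049) - 9020) + 1301 = (5387/5 - 9020) + 1301 = -39713/5 + 1301 = -33208/5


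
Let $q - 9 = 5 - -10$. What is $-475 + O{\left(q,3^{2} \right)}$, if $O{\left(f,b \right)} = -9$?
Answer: $-484$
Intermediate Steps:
$q = 24$ ($q = 9 + \left(5 - -10\right) = 9 + \left(5 + 10\right) = 9 + 15 = 24$)
$-475 + O{\left(q,3^{2} \right)} = -475 - 9 = -484$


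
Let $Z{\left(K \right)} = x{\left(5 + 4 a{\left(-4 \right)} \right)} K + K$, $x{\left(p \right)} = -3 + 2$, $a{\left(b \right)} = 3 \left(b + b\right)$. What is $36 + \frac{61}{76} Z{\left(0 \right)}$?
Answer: $36$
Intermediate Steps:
$a{\left(b \right)} = 6 b$ ($a{\left(b \right)} = 3 \cdot 2 b = 6 b$)
$x{\left(p \right)} = -1$
$Z{\left(K \right)} = 0$ ($Z{\left(K \right)} = - K + K = 0$)
$36 + \frac{61}{76} Z{\left(0 \right)} = 36 + \frac{61}{76} \cdot 0 = 36 + 0 = 36$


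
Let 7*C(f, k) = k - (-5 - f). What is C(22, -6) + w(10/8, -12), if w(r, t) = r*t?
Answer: -12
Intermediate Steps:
C(f, k) = 5/7 + f/7 + k/7 (C(f, k) = (k - (-5 - f))/7 = (k + (5 + f))/7 = (5 + f + k)/7 = 5/7 + f/7 + k/7)
C(22, -6) + w(10/8, -12) = (5/7 + (⅐)*22 + (⅐)*(-6)) + (10/8)*(-12) = (5/7 + 22/7 - 6/7) + (10*(⅛))*(-12) = 3 + (5/4)*(-12) = 3 - 15 = -12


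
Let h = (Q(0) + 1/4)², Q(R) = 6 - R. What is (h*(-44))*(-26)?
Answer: 89375/2 ≈ 44688.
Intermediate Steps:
h = 625/16 (h = ((6 - 1*0) + 1/4)² = ((6 + 0) + ¼)² = (6 + ¼)² = (25/4)² = 625/16 ≈ 39.063)
(h*(-44))*(-26) = ((625/16)*(-44))*(-26) = -6875/4*(-26) = 89375/2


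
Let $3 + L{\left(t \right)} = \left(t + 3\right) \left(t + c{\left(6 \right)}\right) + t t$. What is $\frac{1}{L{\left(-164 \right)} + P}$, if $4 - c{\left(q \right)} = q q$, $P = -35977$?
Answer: $\frac{1}{22472} \approx 4.45 \cdot 10^{-5}$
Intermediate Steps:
$c{\left(q \right)} = 4 - q^{2}$ ($c{\left(q \right)} = 4 - q q = 4 - q^{2}$)
$L{\left(t \right)} = -3 + t^{2} + \left(-32 + t\right) \left(3 + t\right)$ ($L{\left(t \right)} = -3 + \left(\left(t + 3\right) \left(t + \left(4 - 6^{2}\right)\right) + t t\right) = -3 + \left(\left(3 + t\right) \left(t + \left(4 - 36\right)\right) + t^{2}\right) = -3 + \left(\left(3 + t\right) \left(t - 32\right) + t^{2}\right) = -3 + \left(\left(3 + t\right) \left(-32 + t\right) + t^{2}\right) = -3 + \left(\left(-32 + t\right) \left(3 + t\right) + t^{2}\right) = -3 + \left(t^{2} + \left(-32 + t\right) \left(3 + t\right)\right) = -3 + t^{2} + \left(-32 + t\right) \left(3 + t\right)$)
$\frac{1}{L{\left(-164 \right)} + P} = \frac{1}{\left(-99 - -4756 + 2 \left(-164\right)^{2}\right) - 35977} = \frac{1}{\left(-99 + 4756 + 2 \cdot 26896\right) - 35977} = \frac{1}{\left(-99 + 4756 + 53792\right) - 35977} = \frac{1}{58449 - 35977} = \frac{1}{22472}$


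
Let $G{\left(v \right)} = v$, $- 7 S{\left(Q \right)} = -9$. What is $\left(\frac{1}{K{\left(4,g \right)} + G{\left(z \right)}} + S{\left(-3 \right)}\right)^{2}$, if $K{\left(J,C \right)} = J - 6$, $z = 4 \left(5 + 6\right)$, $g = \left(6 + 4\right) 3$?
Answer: $\frac{3025}{1764} \approx 1.7149$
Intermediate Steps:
$g = 30$ ($g = 10 \cdot 3 = 30$)
$S{\left(Q \right)} = \frac{9}{7}$ ($S{\left(Q \right)} = \left(- \frac{1}{7}\right) \left(-9\right) = \frac{9}{7}$)
$z = 44$ ($z = 4 \cdot 11 = 44$)
$K{\left(J,C \right)} = -6 + J$
$\left(\frac{1}{K{\left(4,g \right)} + G{\left(z \right)}} + S{\left(-3 \right)}\right)^{2} = \left(\frac{1}{\left(-6 + 4\right) + 44} + \frac{9}{7}\right)^{2} = \left(\frac{1}{-2 + 44} + \frac{9}{7}\right)^{2} = \left(\frac{1}{42} + \frac{9}{7}\right)^{2} = \left(\frac{55}{42}\right)^{2} = \frac{3025}{1764}$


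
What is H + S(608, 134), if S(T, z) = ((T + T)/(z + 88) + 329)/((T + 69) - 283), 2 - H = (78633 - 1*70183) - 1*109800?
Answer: 4432565495/43734 ≈ 1.0135e+5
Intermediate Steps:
H = 101352 (H = 2 - ((78633 - 1*70183) - 1*109800) = 2 - ((78633 - 70183) - 109800) = 2 - (8450 - 109800) = 2 - 1*(-101350) = 2 + 101350 = 101352)
S(T, z) = (329 + 2*T/(88 + z))/(-214 + T) (S(T, z) = ((2*T)/(88 + z) + 329)/((69 + T) - 283) = (2*T/(88 + z) + 329)/(-214 + T) = (329 + 2*T/(88 + z))/(-214 + T))
H + S(608, 134) = 101352 + (28952 + 2*608 + 329*134)/(-18832 - 214*134 + 88*608 + 608*134) = 101352 + (28952 + 1216 + 44086)/(-18832 - 28676 + 53504 + 81472) = 101352 + 74254/87468 = 101352 + (1/87468)*74254 = 101352 + 37127/43734 = 4432565495/43734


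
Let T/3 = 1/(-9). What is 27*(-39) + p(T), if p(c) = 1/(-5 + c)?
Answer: -16851/16 ≈ -1053.2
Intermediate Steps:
T = -⅓ (T = 3/(-9) = 3*(-⅑) = -⅓ ≈ -0.33333)
27*(-39) + p(T) = 27*(-39) + 1/(-5 - ⅓) = -1053 + 1/(-16/3) = -1053 - 3/16 = -16851/16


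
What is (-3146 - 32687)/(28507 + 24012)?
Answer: -35833/52519 ≈ -0.68229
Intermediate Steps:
(-3146 - 32687)/(28507 + 24012) = -35833/52519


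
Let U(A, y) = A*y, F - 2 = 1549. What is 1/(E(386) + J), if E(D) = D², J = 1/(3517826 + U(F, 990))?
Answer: 5053316/752923870737 ≈ 6.7116e-6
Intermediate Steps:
F = 1551 (F = 2 + 1549 = 1551)
J = 1/5053316 (J = 1/(3517826 + 1551*990) = 1/(3517826 + 1535490) = 1/5053316 ≈ 1.9789e-7)
1/(E(386) + J) = 1/(386² + 1/5053316) = 1/(148996 + 1/5053316) = 1/(752923870737/5053316) = 5053316/752923870737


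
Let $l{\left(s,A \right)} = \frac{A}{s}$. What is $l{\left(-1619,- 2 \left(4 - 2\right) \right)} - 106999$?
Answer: $- \frac{173231377}{1619} \approx -1.07 \cdot 10^{5}$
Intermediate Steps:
$l{\left(-1619,- 2 \left(4 - 2\right) \right)} - 106999 = \frac{\left(-2\right) \left(4 - 2\right)}{-1619} - 106999 = \left(-2\right) 2 \left(- \frac{1}{1619}\right) - 106999 = \left(-4\right) \left(- \frac{1}{1619}\right) - 106999 = \frac{4}{1619} - 106999 = - \frac{173231377}{1619}$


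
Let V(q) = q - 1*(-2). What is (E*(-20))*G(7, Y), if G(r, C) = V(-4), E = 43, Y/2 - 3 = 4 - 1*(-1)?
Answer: 1720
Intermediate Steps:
Y = 16 (Y = 6 + 2*(4 - 1*(-1)) = 6 + 2*(4 + 1) = 6 + 2*5 = 6 + 10 = 16)
V(q) = 2 + q (V(q) = q + 2 = 2 + q)
G(r, C) = -2 (G(r, C) = 2 - 4 = -2)
(E*(-20))*G(7, Y) = (43*(-20))*(-2) = -860*(-2) = 1720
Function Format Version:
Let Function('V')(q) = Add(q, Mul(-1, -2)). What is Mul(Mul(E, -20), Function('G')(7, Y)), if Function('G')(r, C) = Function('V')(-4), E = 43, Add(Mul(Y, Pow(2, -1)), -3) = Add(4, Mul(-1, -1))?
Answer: 1720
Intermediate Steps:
Y = 16 (Y = Add(6, Mul(2, Add(4, Mul(-1, -1)))) = Add(6, Mul(2, Add(4, 1))) = Add(6, Mul(2, 5)) = Add(6, 10) = 16)
Function('V')(q) = Add(2, q) (Function('V')(q) = Add(q, 2) = Add(2, q))
Function('G')(r, C) = -2 (Function('G')(r, C) = Add(2, -4) = -2)
Mul(Mul(E, -20), Function('G')(7, Y)) = Mul(Mul(43, -20), -2) = Mul(-860, -2) = 1720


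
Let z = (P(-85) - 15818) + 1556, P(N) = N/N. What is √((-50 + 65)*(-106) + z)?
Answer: 11*I*√131 ≈ 125.9*I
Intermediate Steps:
P(N) = 1
z = -14261 (z = (1 - 15818) + 1556 = -15817 + 1556 = -14261)
√((-50 + 65)*(-106) + z) = √((-50 + 65)*(-106) - 14261) = √(15*(-106) - 14261) = √(-1590 - 14261) = √(-15851) = 11*I*√131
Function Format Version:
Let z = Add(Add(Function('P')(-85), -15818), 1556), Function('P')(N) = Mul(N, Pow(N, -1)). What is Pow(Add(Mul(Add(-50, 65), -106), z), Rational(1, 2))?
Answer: Mul(11, I, Pow(131, Rational(1, 2))) ≈ Mul(125.90, I)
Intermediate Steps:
Function('P')(N) = 1
z = -14261 (z = Add(Add(1, -15818), 1556) = Add(-15817, 1556) = -14261)
Pow(Add(Mul(Add(-50, 65), -106), z), Rational(1, 2)) = Pow(Add(Mul(Add(-50, 65), -106), -14261), Rational(1, 2)) = Pow(Add(Mul(15, -106), -14261), Rational(1, 2)) = Pow(Add(-1590, -14261), Rational(1, 2)) = Pow(-15851, Rational(1, 2)) = Mul(11, I, Pow(131, Rational(1, 2)))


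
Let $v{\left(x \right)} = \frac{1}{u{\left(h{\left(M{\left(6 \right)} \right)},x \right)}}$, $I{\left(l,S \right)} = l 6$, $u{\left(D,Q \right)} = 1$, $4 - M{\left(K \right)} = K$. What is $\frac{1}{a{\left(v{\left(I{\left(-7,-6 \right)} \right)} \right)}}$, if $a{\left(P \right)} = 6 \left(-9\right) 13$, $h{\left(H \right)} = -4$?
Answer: $- \frac{1}{702} \approx -0.0014245$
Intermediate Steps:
$M{\left(K \right)} = 4 - K$
$I{\left(l,S \right)} = 6 l$
$v{\left(x \right)} = 1$ ($v{\left(x \right)} = 1^{-1} = 1$)
$a{\left(P \right)} = -702$ ($a{\left(P \right)} = \left(-54\right) 13 = -702$)
$\frac{1}{a{\left(v{\left(I{\left(-7,-6 \right)} \right)} \right)}} = \frac{1}{-702} = - \frac{1}{702}$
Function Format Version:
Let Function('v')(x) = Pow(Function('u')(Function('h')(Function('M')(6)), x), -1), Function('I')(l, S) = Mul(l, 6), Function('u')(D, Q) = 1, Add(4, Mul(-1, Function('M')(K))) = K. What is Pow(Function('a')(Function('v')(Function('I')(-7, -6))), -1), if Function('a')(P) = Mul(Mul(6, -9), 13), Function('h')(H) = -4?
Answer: Rational(-1, 702) ≈ -0.0014245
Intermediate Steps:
Function('M')(K) = Add(4, Mul(-1, K))
Function('I')(l, S) = Mul(6, l)
Function('v')(x) = 1 (Function('v')(x) = Pow(1, -1) = 1)
Function('a')(P) = -702 (Function('a')(P) = Mul(-54, 13) = -702)
Pow(Function('a')(Function('v')(Function('I')(-7, -6))), -1) = Pow(-702, -1) = Rational(-1, 702)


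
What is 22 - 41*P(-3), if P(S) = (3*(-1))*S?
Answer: -347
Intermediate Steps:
P(S) = -3*S
22 - 41*P(-3) = 22 - (-123)*(-3) = 22 - 41*9 = 22 - 369 = -347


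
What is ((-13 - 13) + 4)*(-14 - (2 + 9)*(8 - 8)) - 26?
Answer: 282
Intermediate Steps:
((-13 - 13) + 4)*(-14 - (2 + 9)*(8 - 8)) - 26 = (-26 + 4)*(-14 - 11*0) - 26 = -22*(-14 - 1*0) - 26 = -22*(-14 + 0) - 26 = -22*(-14) - 26 = 308 - 26 = 282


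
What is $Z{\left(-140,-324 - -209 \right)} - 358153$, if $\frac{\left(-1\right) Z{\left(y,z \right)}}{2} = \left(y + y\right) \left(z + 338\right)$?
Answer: $-233273$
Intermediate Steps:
$Z{\left(y,z \right)} = - 4 y \left(338 + z\right)$ ($Z{\left(y,z \right)} = - 2 \left(y + y\right) \left(z + 338\right) = - 2 \cdot 2 y \left(338 + z\right) = - 4 y \left(338 + z\right)$)
$Z{\left(-140,-324 - -209 \right)} - 358153 = \left(-4\right) \left(-140\right) \left(338 - 115\right) - 358153 = \left(-4\right) \left(-140\right) 223 - 358153 = 124880 - 358153 = -233273$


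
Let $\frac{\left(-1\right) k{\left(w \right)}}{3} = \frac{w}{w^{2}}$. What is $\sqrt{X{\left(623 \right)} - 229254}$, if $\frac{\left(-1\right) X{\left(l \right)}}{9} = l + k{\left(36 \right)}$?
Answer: $\frac{i \sqrt{939441}}{2} \approx 484.62 i$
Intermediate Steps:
$k{\left(w \right)} = - \frac{3}{w}$ ($k{\left(w \right)} = - 3 \frac{w}{w^{2}} = - \frac{3}{w}$)
$X{\left(l \right)} = \frac{3}{4} - 9 l$ ($X{\left(l \right)} = - 9 \left(l - \frac{3}{36}\right) = - 9 \left(l - \frac{1}{12}\right) = - 9 \left(- \frac{1}{12} + l\right) = \frac{3}{4} - 9 l$)
$\sqrt{X{\left(623 \right)} - 229254} = \sqrt{\left(\frac{3}{4} - 5607\right) - 229254} = \sqrt{- \frac{22425}{4} - 229254} = \sqrt{- \frac{939441}{4}} = \frac{i \sqrt{939441}}{2}$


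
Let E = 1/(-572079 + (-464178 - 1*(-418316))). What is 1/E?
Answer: -617941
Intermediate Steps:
E = -1/617941 (E = 1/(-572079 + (-464178 + 418316)) = 1/(-572079 - 45862) = 1/(-617941) = -1/617941 ≈ -1.6183e-6)
1/E = 1/(-1/617941) = -617941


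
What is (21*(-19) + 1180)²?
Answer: 609961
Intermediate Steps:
(21*(-19) + 1180)² = (-399 + 1180)² = 781² = 609961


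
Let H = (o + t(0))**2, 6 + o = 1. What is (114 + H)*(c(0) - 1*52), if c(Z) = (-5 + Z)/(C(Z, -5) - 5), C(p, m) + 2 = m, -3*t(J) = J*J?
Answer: -86041/12 ≈ -7170.1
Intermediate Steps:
t(J) = -J**2/3 (t(J) = -J*J/3 = -J**2/3)
C(p, m) = -2 + m
o = -5 (o = -6 + 1 = -5)
c(Z) = 5/12 - Z/12 (c(Z) = (-5 + Z)/((-2 - 5) - 5) = (-5 + Z)/(-7 - 5) = (-5 + Z)/(-12) = (-5 + Z)*(-1/12) = 5/12 - Z/12)
H = 25 (H = (-5 - 1/3*0**2)**2 = (-5 - 1/3*0)**2 = (-5 + 0)**2 = (-5)**2 = 25)
(114 + H)*(c(0) - 1*52) = (114 + 25)*((5/12 - 1/12*0) - 1*52) = 139*((5/12 + 0) - 52) = 139*(5/12 - 52) = 139*(-619/12) = -86041/12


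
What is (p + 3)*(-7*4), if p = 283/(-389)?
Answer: -24752/389 ≈ -63.630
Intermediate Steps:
p = -283/389 (p = 283*(-1/389) = -283/389 ≈ -0.72751)
(p + 3)*(-7*4) = (-283/389 + 3)*(-7*4) = (884/389)*(-28) = -24752/389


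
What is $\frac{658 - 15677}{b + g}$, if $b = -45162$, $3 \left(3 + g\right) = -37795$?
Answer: $\frac{45057}{173290} \approx 0.26001$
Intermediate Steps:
$g = - \frac{37804}{3}$ ($g = -3 + \frac{1}{3} \left(-37795\right) = -3 - \frac{37795}{3} = - \frac{37804}{3} \approx -12601.0$)
$\frac{658 - 15677}{b + g} = \frac{658 - 15677}{-45162 - \frac{37804}{3}} = - \frac{15019}{- \frac{173290}{3}} = \left(-15019\right) \left(- \frac{3}{173290}\right) = \frac{45057}{173290}$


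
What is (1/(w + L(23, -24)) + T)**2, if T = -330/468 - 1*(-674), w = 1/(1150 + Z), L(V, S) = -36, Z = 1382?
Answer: 22913258661342944041/50548943209284 ≈ 4.5329e+5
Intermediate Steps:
w = 1/2532 (w = 1/(1150 + 1382) = 1/2532 ≈ 0.00039494)
T = 52517/78 (T = -330*1/468 + 674 = -55/78 + 674 = 52517/78 ≈ 673.29)
(1/(w + L(23, -24)) + T)**2 = (1/(1/2532 - 36) + 52517/78)**2 = (1/(-91151/2532) + 52517/78)**2 = (-2532/91151 + 52517/78)**2 = (4786779571/7109778)**2 = 22913258661342944041/50548943209284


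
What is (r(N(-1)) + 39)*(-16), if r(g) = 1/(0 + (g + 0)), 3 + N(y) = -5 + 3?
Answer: -3104/5 ≈ -620.80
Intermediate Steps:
N(y) = -5 (N(y) = -3 + (-5 + 3) = -3 - 2 = -5)
r(g) = 1/g (r(g) = 1/(0 + g) = 1/g)
(r(N(-1)) + 39)*(-16) = (1/(-5) + 39)*(-16) = (-⅕ + 39)*(-16) = (194/5)*(-16) = -3104/5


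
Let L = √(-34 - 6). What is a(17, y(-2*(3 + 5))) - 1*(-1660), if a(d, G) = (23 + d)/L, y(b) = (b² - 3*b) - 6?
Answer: 1660 - 2*I*√10 ≈ 1660.0 - 6.3246*I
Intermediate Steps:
L = 2*I*√10 (L = √(-40) = 2*I*√10 ≈ 6.3246*I)
y(b) = -6 + b² - 3*b
a(d, G) = -I*√10*(23 + d)/20 (a(d, G) = (23 + d)/((2*I*√10)) = (23 + d)*(-I*√10/20) = -I*√10*(23 + d)/20)
a(17, y(-2*(3 + 5))) - 1*(-1660) = I*√10*(-23 - 1*17)/20 - 1*(-1660) = I*√10*(-23 - 17)/20 + 1660 = (1/20)*I*√10*(-40) + 1660 = -2*I*√10 + 1660 = 1660 - 2*I*√10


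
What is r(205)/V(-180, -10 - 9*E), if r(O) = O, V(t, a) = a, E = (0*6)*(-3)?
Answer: -41/2 ≈ -20.500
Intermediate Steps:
E = 0 (E = 0*(-3) = 0)
r(205)/V(-180, -10 - 9*E) = 205/(-10 - 9*0) = 205/(-10 + 0) = 205/(-10) = 205*(-⅒) = -41/2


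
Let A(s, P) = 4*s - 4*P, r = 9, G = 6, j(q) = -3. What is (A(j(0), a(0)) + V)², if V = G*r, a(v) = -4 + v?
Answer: 3364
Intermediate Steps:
A(s, P) = -4*P + 4*s
V = 54 (V = 6*9 = 54)
(A(j(0), a(0)) + V)² = ((-4*(-4 + 0) + 4*(-3)) + 54)² = ((-4*(-4) - 12) + 54)² = ((16 - 12) + 54)² = (4 + 54)² = 58² = 3364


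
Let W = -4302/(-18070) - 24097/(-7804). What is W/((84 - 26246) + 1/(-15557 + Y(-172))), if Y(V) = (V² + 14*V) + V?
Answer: -2684353540153/21115824330914820 ≈ -0.00012713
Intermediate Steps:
Y(V) = V² + 15*V
W = 234502799/70509140 (W = -4302*(-1/18070) - 24097*(-1/7804) = 2151/9035 + 24097/7804 = 234502799/70509140 ≈ 3.3259)
W/((84 - 26246) + 1/(-15557 + Y(-172))) = 234502799/(70509140*((84 - 26246) + 1/(-15557 - 172*(15 - 172)))) = 234502799/(70509140*(-26162 + 1/(-15557 - 172*(-157)))) = 234502799/(70509140*(-26162 + 1/(-15557 + 27004))) = 234502799/(70509140*(-26162 + 1/11447)) = 234502799/(70509140*(-299476413/11447)) = (234502799/70509140)*(-11447/299476413) = -2684353540153/21115824330914820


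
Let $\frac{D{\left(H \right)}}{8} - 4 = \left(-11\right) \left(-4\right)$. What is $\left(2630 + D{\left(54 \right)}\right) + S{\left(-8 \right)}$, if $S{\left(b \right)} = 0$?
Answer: $3014$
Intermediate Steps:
$D{\left(H \right)} = 384$ ($D{\left(H \right)} = 32 + 8 \left(\left(-11\right) \left(-4\right)\right) = 32 + 8 \cdot 44 = 32 + 352 = 384$)
$\left(2630 + D{\left(54 \right)}\right) + S{\left(-8 \right)} = \left(2630 + 384\right) + 0 = 3014 + 0 = 3014$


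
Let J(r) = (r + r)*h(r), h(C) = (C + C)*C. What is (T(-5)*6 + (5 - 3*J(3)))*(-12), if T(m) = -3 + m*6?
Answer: 6204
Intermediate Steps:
h(C) = 2*C**2 (h(C) = (2*C)*C = 2*C**2)
J(r) = 4*r**3 (J(r) = (r + r)*(2*r**2) = (2*r)*(2*r**2) = 4*r**3)
T(m) = -3 + 6*m
(T(-5)*6 + (5 - 3*J(3)))*(-12) = ((-3 + 6*(-5))*6 + (5 - 12*3**3))*(-12) = ((-3 - 30)*6 + (5 - 12*27))*(-12) = (-33*6 + (5 - 3*108))*(-12) = (-198 + (5 - 324))*(-12) = (-198 - 319)*(-12) = -517*(-12) = 6204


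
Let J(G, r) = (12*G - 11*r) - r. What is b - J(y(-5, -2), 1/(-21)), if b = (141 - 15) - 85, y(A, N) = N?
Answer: 451/7 ≈ 64.429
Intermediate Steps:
b = 41 (b = 126 - 85 = 41)
J(G, r) = -12*r + 12*G (J(G, r) = (-11*r + 12*G) - r = -12*r + 12*G)
b - J(y(-5, -2), 1/(-21)) = 41 - (-12/(-21) + 12*(-2)) = 41 - (-12*(-1/21) - 24) = 41 - (4/7 - 24) = 41 - 1*(-164/7) = 41 + 164/7 = 451/7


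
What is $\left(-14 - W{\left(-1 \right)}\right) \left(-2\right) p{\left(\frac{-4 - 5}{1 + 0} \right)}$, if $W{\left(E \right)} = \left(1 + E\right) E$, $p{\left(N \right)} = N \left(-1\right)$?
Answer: $252$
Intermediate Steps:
$p{\left(N \right)} = - N$
$W{\left(E \right)} = E \left(1 + E\right)$
$\left(-14 - W{\left(-1 \right)}\right) \left(-2\right) p{\left(\frac{-4 - 5}{1 + 0} \right)} = \left(-14 - - (1 - 1)\right) \left(-2\right) \left(- \frac{-4 - 5}{1 + 0}\right) = \left(-14 - \left(-1\right) 0\right) \left(-2\right) \left(- \frac{-9}{1}\right) = \left(-14 - 0\right) \left(-2\right) \left(- \left(-9\right) 1\right) = \left(-14 + 0\right) \left(-2\right) \left(\left(-1\right) \left(-9\right)\right) = \left(-14\right) \left(-2\right) 9 = 28 \cdot 9 = 252$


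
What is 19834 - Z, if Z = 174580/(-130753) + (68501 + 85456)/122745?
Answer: 15158221819189/764251285 ≈ 19834.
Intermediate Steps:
Z = -61832499/764251285 (Z = 174580*(-1/130753) + 153957*(1/122745) = -24940/18679 + 51319/40915 = -61832499/764251285 ≈ -0.080906)
19834 - Z = 19834 - 1*(-61832499/764251285) = 19834 + 61832499/764251285 = 15158221819189/764251285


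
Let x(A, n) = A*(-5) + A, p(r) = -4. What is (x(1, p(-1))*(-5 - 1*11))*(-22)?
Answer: -1408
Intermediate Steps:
x(A, n) = -4*A (x(A, n) = -5*A + A = -4*A)
(x(1, p(-1))*(-5 - 1*11))*(-22) = ((-4*1)*(-5 - 1*11))*(-22) = -4*(-5 - 11)*(-22) = -4*(-16)*(-22) = 64*(-22) = -1408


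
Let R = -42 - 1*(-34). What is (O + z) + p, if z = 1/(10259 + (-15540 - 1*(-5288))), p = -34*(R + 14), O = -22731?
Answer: -160544/7 ≈ -22935.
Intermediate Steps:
R = -8 (R = -42 + 34 = -8)
p = -204 (p = -34*(-8 + 14) = -34*6 = -204)
z = ⅐ (z = 1/(10259 + (-15540 + 5288)) = 1/(10259 - 10252) = 1/7 = ⅐ ≈ 0.14286)
(O + z) + p = (-22731 + ⅐) - 204 = -159116/7 - 204 = -160544/7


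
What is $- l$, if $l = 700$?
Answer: $-700$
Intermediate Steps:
$- l = \left(-1\right) 700 = -700$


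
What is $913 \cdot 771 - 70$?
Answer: $703853$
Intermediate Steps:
$913 \cdot 771 - 70 = 703923 - 70 = 703853$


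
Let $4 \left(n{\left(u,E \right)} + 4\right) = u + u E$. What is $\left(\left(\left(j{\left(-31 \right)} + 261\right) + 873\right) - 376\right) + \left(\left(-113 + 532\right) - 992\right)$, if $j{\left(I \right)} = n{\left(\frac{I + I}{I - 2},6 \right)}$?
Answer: $\frac{12163}{66} \approx 184.29$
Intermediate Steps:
$n{\left(u,E \right)} = -4 + \frac{u}{4} + \frac{E u}{4}$ ($n{\left(u,E \right)} = -4 + \frac{u + u E}{4} = -4 + \frac{u + E u}{4} = -4 + \left(\frac{u}{4} + \frac{E u}{4}\right) = -4 + \frac{u}{4} + \frac{E u}{4}$)
$j{\left(I \right)} = -4 + \frac{7 I}{2 \left(-2 + I\right)}$ ($j{\left(I \right)} = -4 + \frac{\left(I + I\right) \frac{1}{I - 2}}{4} + \frac{1}{4} \cdot 6 \frac{I + I}{I - 2} = -4 + \frac{2 I \frac{1}{-2 + I}}{4} + \frac{1}{4} \cdot 6 \frac{2 I}{-2 + I} = -4 + \frac{I}{2 \left(-2 + I\right)} + \frac{3 I}{-2 + I} = -4 + \frac{7 I}{2 \left(-2 + I\right)}$)
$\left(\left(\left(j{\left(-31 \right)} + 261\right) + 873\right) - 376\right) + \left(\left(-113 + 532\right) - 992\right) = \left(\left(\left(\frac{16 - -31}{2 \left(-2 - 31\right)} + 261\right) + 873\right) - 376\right) + \left(\left(-113 + 532\right) - 992\right) = \left(\left(\left(\frac{16 + 31}{2 \left(-33\right)} + 261\right) + 873\right) - 376\right) + \left(419 - 992\right) = \left(\left(\left(\frac{1}{2} \left(- \frac{1}{33}\right) 47 + 261\right) + 873\right) - 376\right) - 573 = \left(\left(\left(- \frac{47}{66} + 261\right) + 873\right) - 376\right) - 573 = \left(\left(\frac{17179}{66} + 873\right) - 376\right) - 573 = \left(\frac{74797}{66} - 376\right) - 573 = \frac{49981}{66} - 573 = \frac{12163}{66}$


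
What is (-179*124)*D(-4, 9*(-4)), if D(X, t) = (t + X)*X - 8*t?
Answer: -9943808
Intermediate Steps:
D(X, t) = -8*t + X*(X + t) (D(X, t) = (X + t)*X - 8*t = X*(X + t) - 8*t = -8*t + X*(X + t))
(-179*124)*D(-4, 9*(-4)) = (-179*124)*((-4)² - 72*(-4) - 36*(-4)) = -22196*(16 - 8*(-36) - 4*(-36)) = -22196*(16 + 288 + 144) = -22196*448 = -9943808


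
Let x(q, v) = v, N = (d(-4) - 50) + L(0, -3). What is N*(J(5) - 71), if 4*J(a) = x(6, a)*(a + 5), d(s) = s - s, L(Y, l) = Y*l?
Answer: 2925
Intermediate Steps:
d(s) = 0
N = -50 (N = (0 - 50) + 0*(-3) = -50 + 0 = -50)
J(a) = a*(5 + a)/4 (J(a) = (a*(a + 5))/4 = (a*(5 + a))/4 = a*(5 + a)/4)
N*(J(5) - 71) = -50*((¼)*5*(5 + 5) - 71) = -50*((¼)*5*10 - 71) = -50*(25/2 - 71) = -50*(-117/2) = 2925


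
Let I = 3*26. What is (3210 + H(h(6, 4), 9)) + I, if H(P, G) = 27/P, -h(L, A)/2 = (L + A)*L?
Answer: 131511/40 ≈ 3287.8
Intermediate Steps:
h(L, A) = -2*L*(A + L) (h(L, A) = -2*(L + A)*L = -2*(A + L)*L = -2*L*(A + L))
I = 78
(3210 + H(h(6, 4), 9)) + I = (3210 + 27/((-2*6*(4 + 6)))) + 78 = (3210 + 27/((-2*6*10))) + 78 = (3210 + 27/(-120)) + 78 = (3210 + 27*(-1/120)) + 78 = (3210 - 9/40) + 78 = 128391/40 + 78 = 131511/40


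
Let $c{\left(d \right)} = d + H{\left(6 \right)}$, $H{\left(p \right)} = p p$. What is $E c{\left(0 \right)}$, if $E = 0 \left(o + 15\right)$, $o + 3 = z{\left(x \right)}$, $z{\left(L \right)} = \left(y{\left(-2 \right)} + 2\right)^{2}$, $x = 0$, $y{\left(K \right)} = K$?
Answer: $0$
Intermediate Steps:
$H{\left(p \right)} = p^{2}$
$z{\left(L \right)} = 0$ ($z{\left(L \right)} = \left(-2 + 2\right)^{2} = 0^{2} = 0$)
$o = -3$ ($o = -3 + 0 = -3$)
$c{\left(d \right)} = 36 + d$ ($c{\left(d \right)} = d + 6^{2} = d + 36 = 36 + d$)
$E = 0$ ($E = 0 \left(-3 + 15\right) = 0 \cdot 12 = 0$)
$E c{\left(0 \right)} = 0 \left(36 + 0\right) = 0 \cdot 36 = 0$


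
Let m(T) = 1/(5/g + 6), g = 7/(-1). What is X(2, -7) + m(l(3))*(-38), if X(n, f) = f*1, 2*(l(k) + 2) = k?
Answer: -525/37 ≈ -14.189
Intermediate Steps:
g = -7 (g = 7*(-1) = -7)
l(k) = -2 + k/2
X(n, f) = f
m(T) = 7/37 (m(T) = 1/(5/(-7) + 6) = 1/(5*(-1/7) + 6) = 1/(-5/7 + 6) = 1/(37/7) = 7/37)
X(2, -7) + m(l(3))*(-38) = -7 + (7/37)*(-38) = -7 - 266/37 = -525/37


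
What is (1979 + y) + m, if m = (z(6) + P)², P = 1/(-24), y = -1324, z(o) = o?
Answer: 397729/576 ≈ 690.50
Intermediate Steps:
P = -1/24 ≈ -0.041667
m = 20449/576 (m = (6 - 1/24)² = (143/24)² = 20449/576 ≈ 35.502)
(1979 + y) + m = (1979 - 1324) + 20449/576 = 655 + 20449/576 = 397729/576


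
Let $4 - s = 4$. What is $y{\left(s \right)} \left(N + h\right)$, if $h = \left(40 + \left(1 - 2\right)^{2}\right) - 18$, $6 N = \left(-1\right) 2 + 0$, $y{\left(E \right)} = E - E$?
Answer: $0$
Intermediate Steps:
$s = 0$ ($s = 4 - 4 = 0$)
$y{\left(E \right)} = 0$
$N = - \frac{1}{3}$ ($N = \frac{\left(-1\right) 2 + 0}{6} = \frac{-2 + 0}{6} = \frac{1}{6} \left(-2\right) = - \frac{1}{3} \approx -0.33333$)
$h = 23$ ($h = \left(40 + \left(-1\right)^{2}\right) - 18 = \left(40 + 1\right) - 18 = 41 - 18 = 23$)
$y{\left(s \right)} \left(N + h\right) = 0 \left(- \frac{1}{3} + 23\right) = 0 \cdot \frac{68}{3} = 0$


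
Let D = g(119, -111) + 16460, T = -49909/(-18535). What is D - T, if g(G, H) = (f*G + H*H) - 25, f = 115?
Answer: 786594026/18535 ≈ 42438.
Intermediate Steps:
T = 49909/18535 (T = -49909*(-1/18535) = 49909/18535 ≈ 2.6927)
g(G, H) = -25 + H² + 115*G (g(G, H) = (115*G + H*H) - 25 = (115*G + H²) - 25 = (H² + 115*G) - 25 = -25 + H² + 115*G)
D = 42441 (D = (-25 + (-111)² + 115*119) + 16460 = (-25 + 12321 + 13685) + 16460 = 25981 + 16460 = 42441)
D - T = 42441 - 1*49909/18535 = 42441 - 49909/18535 = 786594026/18535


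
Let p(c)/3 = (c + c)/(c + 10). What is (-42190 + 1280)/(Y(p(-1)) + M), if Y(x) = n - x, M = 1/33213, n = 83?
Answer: -226457305/463137 ≈ -488.96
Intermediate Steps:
M = 1/33213 ≈ 3.0109e-5
p(c) = 6*c/(10 + c) (p(c) = 3*((c + c)/(c + 10)) = 3*((2*c)/(10 + c)) = 3*(2*c/(10 + c)) = 6*c/(10 + c))
Y(x) = 83 - x
(-42190 + 1280)/(Y(p(-1)) + M) = (-42190 + 1280)/((83 - 6*(-1)/(10 - 1)) + 1/33213) = -40910/((83 - 6*(-1)/9) + 1/33213) = -40910/((83 - 1*(-⅔)) + 1/33213) = -40910/((83 + ⅔) + 1/33213) = -40910/(251/3 + 1/33213) = -40910/926274/11071 = -40910*11071/926274 = -226457305/463137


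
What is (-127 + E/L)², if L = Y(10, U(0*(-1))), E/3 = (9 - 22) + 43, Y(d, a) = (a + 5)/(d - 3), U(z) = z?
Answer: 1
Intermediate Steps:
Y(d, a) = (5 + a)/(-3 + d)
E = 90 (E = 3*((9 - 22) + 43) = 3*(-13 + 43) = 3*30 = 90)
L = 5/7 (L = (5 + 0*(-1))/(-3 + 10) = (5 + 0)/7 = (⅐)*5 = 5/7 ≈ 0.71429)
(-127 + E/L)² = (-127 + 90/(5/7))² = (-127 + 90*(7/5))² = (-127 + 126)² = (-1)² = 1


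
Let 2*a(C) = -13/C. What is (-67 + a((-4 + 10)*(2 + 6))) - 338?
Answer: -38893/96 ≈ -405.14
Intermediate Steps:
a(C) = -13/(2*C) (a(C) = (-13/C)/2 = -13/(2*C))
(-67 + a((-4 + 10)*(2 + 6))) - 338 = (-67 - 13*1/((-4 + 10)*(2 + 6))/2) - 338 = (-67 - 13/(2*(6*8))) - 338 = (-67 - 13/2/48) - 338 = (-67 - 13/2*1/48) - 338 = (-67 - 13/96) - 338 = -6445/96 - 338 = -38893/96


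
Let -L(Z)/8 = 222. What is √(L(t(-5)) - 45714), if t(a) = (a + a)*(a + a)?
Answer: I*√47490 ≈ 217.92*I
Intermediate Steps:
t(a) = 4*a² (t(a) = (2*a)*(2*a) = 4*a²)
L(Z) = -1776 (L(Z) = -8*222 = -1776)
√(L(t(-5)) - 45714) = √(-1776 - 45714) = √(-47490) = I*√47490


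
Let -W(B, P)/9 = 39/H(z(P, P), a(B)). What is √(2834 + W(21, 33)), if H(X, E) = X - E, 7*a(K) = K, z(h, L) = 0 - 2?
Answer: √72605/5 ≈ 53.891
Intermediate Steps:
z(h, L) = -2
a(K) = K/7
W(B, P) = -351/(-2 - B/7)
√(2834 + W(21, 33)) = √(2834 + 2457/(14 + 21)) = √(2834 + 2457/35) = √(2834 + 2457*(1/35)) = √(2834 + 351/5) = √(14521/5) = √72605/5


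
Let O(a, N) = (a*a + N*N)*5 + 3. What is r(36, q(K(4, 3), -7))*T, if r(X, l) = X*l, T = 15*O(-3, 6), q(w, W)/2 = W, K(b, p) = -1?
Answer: -1723680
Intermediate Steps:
q(w, W) = 2*W
O(a, N) = 3 + 5*N² + 5*a² (O(a, N) = (a² + N²)*5 + 3 = (N² + a²)*5 + 3 = (5*N² + 5*a²) + 3 = 3 + 5*N² + 5*a²)
T = 3420 (T = 15*(3 + 5*6² + 5*(-3)²) = 15*(3 + 5*36 + 5*9) = 15*(3 + 180 + 45) = 15*228 = 3420)
r(36, q(K(4, 3), -7))*T = (36*(2*(-7)))*3420 = (36*(-14))*3420 = -504*3420 = -1723680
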